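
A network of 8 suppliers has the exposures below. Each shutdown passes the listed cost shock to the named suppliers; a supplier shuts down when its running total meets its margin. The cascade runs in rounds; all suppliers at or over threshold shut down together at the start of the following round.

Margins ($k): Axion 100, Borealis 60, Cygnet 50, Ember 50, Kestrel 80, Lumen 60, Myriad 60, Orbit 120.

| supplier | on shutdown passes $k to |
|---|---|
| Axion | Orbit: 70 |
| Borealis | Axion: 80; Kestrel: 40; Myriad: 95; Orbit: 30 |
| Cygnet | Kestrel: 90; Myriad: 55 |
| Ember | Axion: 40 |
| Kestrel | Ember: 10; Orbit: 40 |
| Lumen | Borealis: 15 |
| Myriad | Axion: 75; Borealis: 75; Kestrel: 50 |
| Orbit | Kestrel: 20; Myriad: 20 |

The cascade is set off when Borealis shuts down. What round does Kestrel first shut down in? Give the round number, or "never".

Round 1 — Borealis shuts down (initial).
  Axion: +80 → 80 < 100
  Kestrel: +40 → 40 < 80
  Myriad: +95 → 95 ≥ 60
  Orbit: +30 → 30 < 120
Round 2 — Myriad shuts down.
  Axion: +75 → 155 ≥ 100
  Kestrel: +50 → 90 ≥ 80
Round 3 — Axion, Kestrel shut down.
  Ember: +10 → 10 < 50
  Orbit: +70+40 → 140 ≥ 120
Round 4 — Orbit shuts down.
No further shutdowns.

3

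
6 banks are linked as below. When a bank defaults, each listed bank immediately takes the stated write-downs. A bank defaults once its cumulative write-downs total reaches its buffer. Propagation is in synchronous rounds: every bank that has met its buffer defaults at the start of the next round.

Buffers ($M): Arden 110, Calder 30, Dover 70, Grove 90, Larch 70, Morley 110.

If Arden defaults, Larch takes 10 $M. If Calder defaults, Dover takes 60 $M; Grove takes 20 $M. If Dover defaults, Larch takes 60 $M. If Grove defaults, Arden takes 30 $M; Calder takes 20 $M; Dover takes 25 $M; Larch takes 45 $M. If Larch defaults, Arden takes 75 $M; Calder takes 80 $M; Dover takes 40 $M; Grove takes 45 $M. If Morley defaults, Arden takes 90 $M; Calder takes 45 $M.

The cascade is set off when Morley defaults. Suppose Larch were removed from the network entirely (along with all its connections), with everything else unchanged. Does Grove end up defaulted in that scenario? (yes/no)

no

With Larch removed:
Round 1 — Morley defaults (initial).
  Arden: +90 → 90 < 110
  Calder: +45 → 45 ≥ 30
Round 2 — Calder defaults.
  Dover: +60 → 60 < 70
  Grove: +20 → 20 < 90
No further defaults.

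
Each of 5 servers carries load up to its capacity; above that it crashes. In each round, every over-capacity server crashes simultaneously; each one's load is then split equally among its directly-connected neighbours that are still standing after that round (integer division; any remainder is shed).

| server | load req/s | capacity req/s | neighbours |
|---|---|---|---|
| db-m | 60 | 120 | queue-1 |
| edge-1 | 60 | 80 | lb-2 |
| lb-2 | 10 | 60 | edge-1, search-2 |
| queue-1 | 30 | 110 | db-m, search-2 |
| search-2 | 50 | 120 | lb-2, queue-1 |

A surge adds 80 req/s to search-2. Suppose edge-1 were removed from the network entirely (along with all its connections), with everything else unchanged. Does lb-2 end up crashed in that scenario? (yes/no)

yes

With edge-1 removed:
Round 1 — search-2 at 130 > 120. search-2 crashes.
  search-2 sheds 130 req/s to lb-2, queue-1: 65 each.
    lb-2: 10+65 = 75 > 60
    queue-1: 30+65 = 95 ≤ 110
Round 2 — lb-2 crashes.
  lb-2 sheds 75 req/s: no online neighbours, lost.
No further crashes.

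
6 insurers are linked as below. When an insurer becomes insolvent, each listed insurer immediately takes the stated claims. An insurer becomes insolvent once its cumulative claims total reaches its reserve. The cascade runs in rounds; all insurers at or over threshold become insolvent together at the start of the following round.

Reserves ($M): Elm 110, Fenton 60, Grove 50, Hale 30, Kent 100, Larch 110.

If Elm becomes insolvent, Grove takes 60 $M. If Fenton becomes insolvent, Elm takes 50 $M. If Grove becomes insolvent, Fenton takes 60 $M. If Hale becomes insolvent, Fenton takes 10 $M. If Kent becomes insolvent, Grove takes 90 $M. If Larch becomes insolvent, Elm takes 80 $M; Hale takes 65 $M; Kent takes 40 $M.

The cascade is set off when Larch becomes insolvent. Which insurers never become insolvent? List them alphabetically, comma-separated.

Elm, Fenton, Grove, Kent

Round 1 — Larch becomes insolvent (initial).
  Elm: +80 → 80 < 110
  Hale: +65 → 65 ≥ 30
  Kent: +40 → 40 < 100
Round 2 — Hale becomes insolvent.
  Fenton: +10 → 10 < 60
No further insolvencies.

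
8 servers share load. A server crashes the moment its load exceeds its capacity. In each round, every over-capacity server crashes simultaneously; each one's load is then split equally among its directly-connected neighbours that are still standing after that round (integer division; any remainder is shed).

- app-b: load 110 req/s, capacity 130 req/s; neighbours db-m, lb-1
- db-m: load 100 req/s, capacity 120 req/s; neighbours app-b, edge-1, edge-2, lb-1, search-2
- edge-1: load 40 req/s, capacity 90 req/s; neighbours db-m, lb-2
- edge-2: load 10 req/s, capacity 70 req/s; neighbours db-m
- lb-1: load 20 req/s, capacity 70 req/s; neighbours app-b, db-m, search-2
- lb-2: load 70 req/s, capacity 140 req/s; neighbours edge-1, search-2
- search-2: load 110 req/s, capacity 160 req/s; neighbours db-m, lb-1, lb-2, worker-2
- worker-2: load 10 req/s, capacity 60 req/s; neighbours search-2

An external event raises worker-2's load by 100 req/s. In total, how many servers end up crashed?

7

Round 1 — worker-2 at 110 > 60. worker-2 crashes.
  worker-2 sheds 110 req/s to search-2: 110 each.
    search-2: 110+110 = 220 > 160
Round 2 — search-2 crashes.
  search-2 sheds 220 req/s to db-m, lb-1, lb-2: 73 each (1 lost).
    db-m: 100+73 = 173 > 120
    lb-1: 20+73 = 93 > 70
    lb-2: 70+73 = 143 > 140
Round 3 — db-m, lb-1, lb-2 crash.
  db-m sheds 173 req/s to app-b, edge-1, edge-2: 57 each (2 lost).
    app-b: 110+57 = 167 > 130
    edge-1: 40+57 = 97 > 90
    edge-2: 10+57 = 67 ≤ 70
  lb-1 sheds 93 req/s to app-b: 93 each.
    app-b: 167+93 = 260 > 130
  lb-2 sheds 143 req/s to edge-1: 143 each.
    edge-1: 97+143 = 240 > 90
Round 4 — app-b, edge-1 crash.
  app-b sheds 260 req/s: no online neighbours, lost.
  edge-1 sheds 240 req/s: no online neighbours, lost.
No further crashes.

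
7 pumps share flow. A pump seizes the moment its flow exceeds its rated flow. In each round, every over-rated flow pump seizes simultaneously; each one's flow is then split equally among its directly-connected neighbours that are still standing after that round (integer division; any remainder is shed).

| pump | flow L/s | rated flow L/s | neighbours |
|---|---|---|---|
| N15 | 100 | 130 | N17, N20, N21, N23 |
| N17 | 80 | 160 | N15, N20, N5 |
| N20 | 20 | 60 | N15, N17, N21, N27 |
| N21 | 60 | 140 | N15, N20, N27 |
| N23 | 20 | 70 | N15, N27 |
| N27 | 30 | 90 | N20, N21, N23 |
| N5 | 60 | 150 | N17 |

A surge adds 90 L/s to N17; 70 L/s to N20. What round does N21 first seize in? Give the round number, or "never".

Round 1 — N17 at 170 > 160; N20 at 90 > 60. N17, N20 seize.
  N17 sheds 170 L/s to N15, N5: 85 each.
    N15: 100+85 = 185 > 130
    N5: 60+85 = 145 ≤ 150
  N20 sheds 90 L/s to N15, N21, N27: 30 each.
    N15: 185+30 = 215 > 130
    N21: 60+30 = 90 ≤ 140
    N27: 30+30 = 60 ≤ 90
Round 2 — N15 seizes.
  N15 sheds 215 L/s to N21, N23: 107 each (1 lost).
    N21: 90+107 = 197 > 140
    N23: 20+107 = 127 > 70
Round 3 — N21, N23 seize.
  N21 sheds 197 L/s to N27: 197 each.
    N27: 60+197 = 257 > 90
  N23 sheds 127 L/s to N27: 127 each.
    N27: 257+127 = 384 > 90
Round 4 — N27 seizes.
  N27 sheds 384 L/s: no online neighbours, lost.
No further seizures.

3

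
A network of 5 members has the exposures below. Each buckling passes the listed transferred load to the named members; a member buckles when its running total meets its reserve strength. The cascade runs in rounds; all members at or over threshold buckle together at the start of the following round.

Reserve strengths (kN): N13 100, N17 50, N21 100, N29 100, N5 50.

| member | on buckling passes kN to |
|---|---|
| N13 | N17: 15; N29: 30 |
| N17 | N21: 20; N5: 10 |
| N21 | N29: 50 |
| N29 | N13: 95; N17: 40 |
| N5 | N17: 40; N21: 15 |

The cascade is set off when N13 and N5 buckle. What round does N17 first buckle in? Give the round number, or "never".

2

Round 1 — N13, N5 buckle (initial).
  N17: +15+40 → 55 ≥ 50
  N21: +15 → 15 < 100
  N29: +30 → 30 < 100
Round 2 — N17 buckles.
  N21: +20 → 35 < 100
No further bucklings.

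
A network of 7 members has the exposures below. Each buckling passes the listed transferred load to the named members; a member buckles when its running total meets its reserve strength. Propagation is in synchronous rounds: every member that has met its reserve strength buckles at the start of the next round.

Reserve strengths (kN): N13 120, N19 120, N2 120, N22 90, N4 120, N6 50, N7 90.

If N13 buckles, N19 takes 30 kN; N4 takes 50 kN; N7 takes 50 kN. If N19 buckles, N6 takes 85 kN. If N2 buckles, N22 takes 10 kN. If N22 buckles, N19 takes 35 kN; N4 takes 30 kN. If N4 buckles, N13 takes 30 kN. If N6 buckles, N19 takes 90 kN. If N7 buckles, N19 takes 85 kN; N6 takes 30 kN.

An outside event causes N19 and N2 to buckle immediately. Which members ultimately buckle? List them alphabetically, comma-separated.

N19, N2, N6

Round 1 — N19, N2 buckle (initial).
  N22: +10 → 10 < 90
  N6: +85 → 85 ≥ 50
Round 2 — N6 buckles.
No further bucklings.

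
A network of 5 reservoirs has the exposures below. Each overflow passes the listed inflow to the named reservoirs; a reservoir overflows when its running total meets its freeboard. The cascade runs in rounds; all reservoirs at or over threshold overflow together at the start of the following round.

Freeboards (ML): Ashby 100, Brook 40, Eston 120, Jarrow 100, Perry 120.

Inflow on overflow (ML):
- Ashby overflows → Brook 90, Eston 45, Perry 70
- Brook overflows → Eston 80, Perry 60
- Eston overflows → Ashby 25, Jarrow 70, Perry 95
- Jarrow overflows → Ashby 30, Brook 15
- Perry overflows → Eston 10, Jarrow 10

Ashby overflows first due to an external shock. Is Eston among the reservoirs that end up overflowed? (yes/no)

Round 1 — Ashby overflows (initial).
  Brook: +90 → 90 ≥ 40
  Eston: +45 → 45 < 120
  Perry: +70 → 70 < 120
Round 2 — Brook overflows.
  Eston: +80 → 125 ≥ 120
  Perry: +60 → 130 ≥ 120
Round 3 — Eston, Perry overflow.
  Jarrow: +70+10 → 80 < 100
No further overflows.

yes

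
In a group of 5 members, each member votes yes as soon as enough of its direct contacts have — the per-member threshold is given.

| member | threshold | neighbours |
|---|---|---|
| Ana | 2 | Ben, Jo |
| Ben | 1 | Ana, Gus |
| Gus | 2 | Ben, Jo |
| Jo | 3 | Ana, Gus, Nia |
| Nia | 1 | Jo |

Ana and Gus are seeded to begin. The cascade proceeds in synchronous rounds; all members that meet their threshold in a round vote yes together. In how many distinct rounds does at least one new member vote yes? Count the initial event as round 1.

2

Round 1 — Ana, Gus vote yes (initial).
Round 2 — checking thresholds:
  Ben: 2 of 2 neighbours ≥ 1, votes yes.
  Jo: 2 of 3 neighbours < 3, below threshold.
Round 3 — no new yes votes; cascade stops.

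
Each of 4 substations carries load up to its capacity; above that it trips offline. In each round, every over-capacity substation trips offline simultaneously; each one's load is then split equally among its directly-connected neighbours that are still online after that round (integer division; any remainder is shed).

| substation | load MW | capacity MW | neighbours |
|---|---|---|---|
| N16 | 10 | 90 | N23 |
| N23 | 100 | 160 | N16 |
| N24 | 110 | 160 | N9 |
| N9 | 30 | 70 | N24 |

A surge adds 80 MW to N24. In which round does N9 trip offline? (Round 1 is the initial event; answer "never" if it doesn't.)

Round 1 — N24 at 190 > 160. N24 trips offline.
  N24 sheds 190 MW to N9: 190 each.
    N9: 30+190 = 220 > 70
Round 2 — N9 trips offline.
  N9 sheds 220 MW: no online neighbours, lost.
No further trips.

2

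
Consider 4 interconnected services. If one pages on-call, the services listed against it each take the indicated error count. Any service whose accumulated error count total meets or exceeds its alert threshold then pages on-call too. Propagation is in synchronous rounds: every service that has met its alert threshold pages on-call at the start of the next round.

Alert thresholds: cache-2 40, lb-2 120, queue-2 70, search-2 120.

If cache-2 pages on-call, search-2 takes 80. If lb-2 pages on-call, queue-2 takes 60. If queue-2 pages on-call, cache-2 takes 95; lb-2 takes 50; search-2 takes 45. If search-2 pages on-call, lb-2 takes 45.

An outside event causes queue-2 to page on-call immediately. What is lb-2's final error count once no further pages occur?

95

Round 1 — queue-2 pages on-call (initial).
  cache-2: +95 → 95 ≥ 40
  lb-2: +50 → 50 < 120
  search-2: +45 → 45 < 120
Round 2 — cache-2 pages on-call.
  search-2: +80 → 125 ≥ 120
Round 3 — search-2 pages on-call.
  lb-2: +45 → 95 < 120
No further pages.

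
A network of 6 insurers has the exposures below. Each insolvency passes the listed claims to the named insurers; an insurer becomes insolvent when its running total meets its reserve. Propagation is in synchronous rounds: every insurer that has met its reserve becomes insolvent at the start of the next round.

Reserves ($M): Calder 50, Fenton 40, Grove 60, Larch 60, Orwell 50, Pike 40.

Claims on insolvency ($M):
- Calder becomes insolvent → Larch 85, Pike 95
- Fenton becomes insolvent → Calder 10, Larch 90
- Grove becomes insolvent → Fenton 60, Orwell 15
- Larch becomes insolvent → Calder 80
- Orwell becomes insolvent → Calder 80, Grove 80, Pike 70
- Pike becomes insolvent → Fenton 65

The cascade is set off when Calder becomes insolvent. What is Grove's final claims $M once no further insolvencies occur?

Round 1 — Calder becomes insolvent (initial).
  Larch: +85 → 85 ≥ 60
  Pike: +95 → 95 ≥ 40
Round 2 — Larch, Pike become insolvent.
  Fenton: +65 → 65 ≥ 40
Round 3 — Fenton becomes insolvent.
No further insolvencies.

0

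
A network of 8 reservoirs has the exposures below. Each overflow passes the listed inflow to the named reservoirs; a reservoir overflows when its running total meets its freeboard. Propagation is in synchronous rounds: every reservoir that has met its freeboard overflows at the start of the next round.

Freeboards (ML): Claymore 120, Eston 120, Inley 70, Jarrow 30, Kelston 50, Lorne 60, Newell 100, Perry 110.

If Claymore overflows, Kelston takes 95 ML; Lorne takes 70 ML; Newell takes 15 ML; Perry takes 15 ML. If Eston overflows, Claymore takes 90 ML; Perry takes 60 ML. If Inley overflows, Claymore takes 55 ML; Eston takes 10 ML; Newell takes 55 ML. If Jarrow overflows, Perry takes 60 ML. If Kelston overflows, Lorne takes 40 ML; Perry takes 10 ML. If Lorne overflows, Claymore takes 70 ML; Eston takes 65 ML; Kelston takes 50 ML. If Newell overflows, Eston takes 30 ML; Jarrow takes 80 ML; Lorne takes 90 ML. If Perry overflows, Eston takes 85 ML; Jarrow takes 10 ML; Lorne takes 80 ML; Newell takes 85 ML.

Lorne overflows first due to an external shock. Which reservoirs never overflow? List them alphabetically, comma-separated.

Claymore, Eston, Inley, Jarrow, Newell, Perry

Round 1 — Lorne overflows (initial).
  Claymore: +70 → 70 < 120
  Eston: +65 → 65 < 120
  Kelston: +50 → 50 ≥ 50
Round 2 — Kelston overflows.
  Perry: +10 → 10 < 110
No further overflows.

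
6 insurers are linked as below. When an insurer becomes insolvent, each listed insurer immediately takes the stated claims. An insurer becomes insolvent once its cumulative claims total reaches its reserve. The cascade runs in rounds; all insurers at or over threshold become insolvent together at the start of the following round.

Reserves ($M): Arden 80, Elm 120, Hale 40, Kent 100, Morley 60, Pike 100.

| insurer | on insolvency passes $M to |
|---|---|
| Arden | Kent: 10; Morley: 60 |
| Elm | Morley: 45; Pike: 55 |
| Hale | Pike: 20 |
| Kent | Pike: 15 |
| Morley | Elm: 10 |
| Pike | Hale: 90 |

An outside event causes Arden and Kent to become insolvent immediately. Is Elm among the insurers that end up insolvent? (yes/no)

no

Round 1 — Arden, Kent become insolvent (initial).
  Morley: +60 → 60 ≥ 60
  Pike: +15 → 15 < 100
Round 2 — Morley becomes insolvent.
  Elm: +10 → 10 < 120
No further insolvencies.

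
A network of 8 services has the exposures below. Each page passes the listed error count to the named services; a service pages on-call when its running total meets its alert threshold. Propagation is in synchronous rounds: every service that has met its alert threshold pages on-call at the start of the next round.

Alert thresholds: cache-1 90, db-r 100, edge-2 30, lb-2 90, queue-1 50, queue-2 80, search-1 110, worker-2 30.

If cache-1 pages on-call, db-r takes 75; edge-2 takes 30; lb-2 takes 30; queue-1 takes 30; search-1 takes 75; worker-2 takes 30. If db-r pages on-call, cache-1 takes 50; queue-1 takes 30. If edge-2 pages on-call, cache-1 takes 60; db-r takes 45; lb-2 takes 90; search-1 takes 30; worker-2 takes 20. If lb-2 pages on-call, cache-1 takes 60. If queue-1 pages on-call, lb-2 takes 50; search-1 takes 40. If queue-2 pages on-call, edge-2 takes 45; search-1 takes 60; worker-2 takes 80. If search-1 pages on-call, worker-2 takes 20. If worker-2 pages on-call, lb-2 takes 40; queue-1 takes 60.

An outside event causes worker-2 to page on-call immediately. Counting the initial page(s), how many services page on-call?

Round 1 — worker-2 pages on-call (initial).
  lb-2: +40 → 40 < 90
  queue-1: +60 → 60 ≥ 50
Round 2 — queue-1 pages on-call.
  lb-2: +50 → 90 ≥ 90
  search-1: +40 → 40 < 110
Round 3 — lb-2 pages on-call.
  cache-1: +60 → 60 < 90
No further pages.

3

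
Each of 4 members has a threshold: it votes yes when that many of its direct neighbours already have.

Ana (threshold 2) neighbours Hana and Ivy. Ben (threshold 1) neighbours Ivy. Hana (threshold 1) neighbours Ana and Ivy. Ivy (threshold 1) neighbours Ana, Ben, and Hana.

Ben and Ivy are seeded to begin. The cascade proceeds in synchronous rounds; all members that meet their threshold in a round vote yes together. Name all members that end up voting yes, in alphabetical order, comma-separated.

Ana, Ben, Hana, Ivy

Round 1 — Ben, Ivy vote yes (initial).
Round 2 — checking thresholds:
  Ana: 1 of 2 neighbours < 2, not yet.
  Hana: 1 of 2 neighbours ≥ 1, votes yes.
Round 3 — checking thresholds:
  Ana: 2 of 2 neighbours ≥ 2, votes yes.
Round 4 — no new yes votes; cascade stops.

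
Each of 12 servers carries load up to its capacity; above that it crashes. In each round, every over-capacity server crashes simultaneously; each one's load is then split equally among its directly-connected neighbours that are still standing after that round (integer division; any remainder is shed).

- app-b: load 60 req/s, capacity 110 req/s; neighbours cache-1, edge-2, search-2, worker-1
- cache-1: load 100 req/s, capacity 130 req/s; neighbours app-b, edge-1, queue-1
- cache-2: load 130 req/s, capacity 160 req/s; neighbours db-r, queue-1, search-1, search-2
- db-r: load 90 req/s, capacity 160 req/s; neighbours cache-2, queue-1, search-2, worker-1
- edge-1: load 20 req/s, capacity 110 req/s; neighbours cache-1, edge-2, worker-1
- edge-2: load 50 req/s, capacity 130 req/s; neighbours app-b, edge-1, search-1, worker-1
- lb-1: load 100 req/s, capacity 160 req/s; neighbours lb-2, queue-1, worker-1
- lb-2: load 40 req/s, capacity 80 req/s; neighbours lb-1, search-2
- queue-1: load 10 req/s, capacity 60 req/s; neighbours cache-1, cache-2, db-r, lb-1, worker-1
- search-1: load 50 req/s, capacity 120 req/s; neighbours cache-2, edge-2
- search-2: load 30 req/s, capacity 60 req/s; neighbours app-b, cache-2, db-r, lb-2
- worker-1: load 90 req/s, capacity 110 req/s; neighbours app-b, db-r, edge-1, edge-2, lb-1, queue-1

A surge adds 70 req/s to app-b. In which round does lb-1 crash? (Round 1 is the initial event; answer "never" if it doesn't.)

never

Round 1 — app-b at 130 > 110. app-b crashes.
  app-b sheds 130 req/s to cache-1, edge-2, search-2, worker-1: 32 each (2 lost).
    cache-1: 100+32 = 132 > 130
    edge-2: 50+32 = 82 ≤ 130
    search-2: 30+32 = 62 > 60
    worker-1: 90+32 = 122 > 110
Round 2 — cache-1, search-2, worker-1 crash.
  cache-1 sheds 132 req/s to edge-1, queue-1: 66 each.
    edge-1: 20+66 = 86 ≤ 110
    queue-1: 10+66 = 76 > 60
  search-2 sheds 62 req/s to cache-2, db-r, lb-2: 20 each (2 lost).
    cache-2: 130+20 = 150 ≤ 160
    db-r: 90+20 = 110 ≤ 160
    lb-2: 40+20 = 60 ≤ 80
  worker-1 sheds 122 req/s to db-r, edge-1, edge-2, lb-1, queue-1: 24 each (2 lost).
    db-r: 110+24 = 134 ≤ 160
    edge-1: 86+24 = 110 ≤ 110
    edge-2: 82+24 = 106 ≤ 130
    lb-1: 100+24 = 124 ≤ 160
    queue-1: 76+24 = 100 > 60
Round 3 — queue-1 crashes.
  queue-1 sheds 100 req/s to cache-2, db-r, lb-1: 33 each (1 lost).
    cache-2: 150+33 = 183 > 160
    db-r: 134+33 = 167 > 160
    lb-1: 124+33 = 157 ≤ 160
Round 4 — cache-2, db-r crash.
  cache-2 sheds 183 req/s to search-1: 183 each.
    search-1: 50+183 = 233 > 120
  db-r sheds 167 req/s: no online neighbours, lost.
Round 5 — search-1 crashes.
  search-1 sheds 233 req/s to edge-2: 233 each.
    edge-2: 106+233 = 339 > 130
Round 6 — edge-2 crashes.
  edge-2 sheds 339 req/s to edge-1: 339 each.
    edge-1: 110+339 = 449 > 110
Round 7 — edge-1 crashes.
  edge-1 sheds 449 req/s: no online neighbours, lost.
No further crashes.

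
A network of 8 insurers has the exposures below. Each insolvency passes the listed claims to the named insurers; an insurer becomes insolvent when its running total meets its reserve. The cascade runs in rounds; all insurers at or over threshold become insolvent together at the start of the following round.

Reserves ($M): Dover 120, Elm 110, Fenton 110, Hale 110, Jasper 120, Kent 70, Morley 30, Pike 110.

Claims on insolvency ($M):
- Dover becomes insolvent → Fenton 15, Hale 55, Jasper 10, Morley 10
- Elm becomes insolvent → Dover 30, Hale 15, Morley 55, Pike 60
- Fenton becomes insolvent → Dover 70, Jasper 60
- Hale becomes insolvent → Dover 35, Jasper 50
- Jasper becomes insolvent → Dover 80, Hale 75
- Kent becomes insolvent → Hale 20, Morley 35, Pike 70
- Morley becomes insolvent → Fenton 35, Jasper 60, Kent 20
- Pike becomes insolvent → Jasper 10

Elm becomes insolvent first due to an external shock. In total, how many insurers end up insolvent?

2

Round 1 — Elm becomes insolvent (initial).
  Dover: +30 → 30 < 120
  Hale: +15 → 15 < 110
  Morley: +55 → 55 ≥ 30
  Pike: +60 → 60 < 110
Round 2 — Morley becomes insolvent.
  Fenton: +35 → 35 < 110
  Jasper: +60 → 60 < 120
  Kent: +20 → 20 < 70
No further insolvencies.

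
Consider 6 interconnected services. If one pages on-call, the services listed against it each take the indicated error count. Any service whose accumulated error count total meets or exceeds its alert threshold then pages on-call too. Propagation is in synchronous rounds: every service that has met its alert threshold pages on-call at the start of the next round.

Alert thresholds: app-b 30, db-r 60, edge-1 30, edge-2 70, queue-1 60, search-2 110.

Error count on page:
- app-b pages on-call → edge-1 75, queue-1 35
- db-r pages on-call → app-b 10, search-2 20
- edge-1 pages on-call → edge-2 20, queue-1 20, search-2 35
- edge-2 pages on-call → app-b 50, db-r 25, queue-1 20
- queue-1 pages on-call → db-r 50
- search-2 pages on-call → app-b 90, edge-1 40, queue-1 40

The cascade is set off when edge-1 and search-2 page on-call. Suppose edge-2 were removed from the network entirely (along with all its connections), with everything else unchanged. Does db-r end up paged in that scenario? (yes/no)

no

With edge-2 removed:
Round 1 — edge-1, search-2 page on-call (initial).
  app-b: +90 → 90 ≥ 30
  queue-1: +20+40 → 60 ≥ 60
Round 2 — app-b, queue-1 page on-call.
  db-r: +50 → 50 < 60
No further pages.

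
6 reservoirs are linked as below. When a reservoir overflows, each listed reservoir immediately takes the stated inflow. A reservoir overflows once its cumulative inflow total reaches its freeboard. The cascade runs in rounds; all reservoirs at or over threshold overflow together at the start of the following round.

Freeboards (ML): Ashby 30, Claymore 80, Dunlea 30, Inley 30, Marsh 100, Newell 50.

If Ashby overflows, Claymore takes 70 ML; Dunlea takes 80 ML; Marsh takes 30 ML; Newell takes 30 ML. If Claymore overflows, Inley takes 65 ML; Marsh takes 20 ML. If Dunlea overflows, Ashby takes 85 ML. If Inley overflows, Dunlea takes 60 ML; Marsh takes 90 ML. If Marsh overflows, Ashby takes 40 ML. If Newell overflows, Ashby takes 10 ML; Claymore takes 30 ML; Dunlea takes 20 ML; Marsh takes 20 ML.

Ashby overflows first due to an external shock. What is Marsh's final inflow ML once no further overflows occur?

Round 1 — Ashby overflows (initial).
  Claymore: +70 → 70 < 80
  Dunlea: +80 → 80 ≥ 30
  Marsh: +30 → 30 < 100
  Newell: +30 → 30 < 50
Round 2 — Dunlea overflows.
No further overflows.

30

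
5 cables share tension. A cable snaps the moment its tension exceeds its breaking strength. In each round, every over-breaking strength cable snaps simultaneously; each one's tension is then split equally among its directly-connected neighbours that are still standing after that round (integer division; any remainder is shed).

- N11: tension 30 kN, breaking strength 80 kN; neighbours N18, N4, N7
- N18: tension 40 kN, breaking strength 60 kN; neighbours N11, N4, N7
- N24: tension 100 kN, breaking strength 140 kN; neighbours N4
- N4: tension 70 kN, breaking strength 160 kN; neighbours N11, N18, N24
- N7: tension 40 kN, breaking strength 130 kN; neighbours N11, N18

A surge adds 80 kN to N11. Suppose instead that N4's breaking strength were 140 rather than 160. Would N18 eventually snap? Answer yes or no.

yes

With N4's breaking strength at 140:
Round 1 — N11 at 110 > 80. N11 snaps.
  N11 sheds 110 kN to N18, N4, N7: 36 each (2 lost).
    N18: 40+36 = 76 > 60
    N4: 70+36 = 106 ≤ 140
    N7: 40+36 = 76 ≤ 130
Round 2 — N18 snaps.
  N18 sheds 76 kN to N4, N7: 38 each.
    N4: 106+38 = 144 > 140
    N7: 76+38 = 114 ≤ 130
Round 3 — N4 snaps.
  N4 sheds 144 kN to N24: 144 each.
    N24: 100+144 = 244 > 140
Round 4 — N24 snaps.
  N24 sheds 244 kN: no online neighbours, lost.
No further breaks.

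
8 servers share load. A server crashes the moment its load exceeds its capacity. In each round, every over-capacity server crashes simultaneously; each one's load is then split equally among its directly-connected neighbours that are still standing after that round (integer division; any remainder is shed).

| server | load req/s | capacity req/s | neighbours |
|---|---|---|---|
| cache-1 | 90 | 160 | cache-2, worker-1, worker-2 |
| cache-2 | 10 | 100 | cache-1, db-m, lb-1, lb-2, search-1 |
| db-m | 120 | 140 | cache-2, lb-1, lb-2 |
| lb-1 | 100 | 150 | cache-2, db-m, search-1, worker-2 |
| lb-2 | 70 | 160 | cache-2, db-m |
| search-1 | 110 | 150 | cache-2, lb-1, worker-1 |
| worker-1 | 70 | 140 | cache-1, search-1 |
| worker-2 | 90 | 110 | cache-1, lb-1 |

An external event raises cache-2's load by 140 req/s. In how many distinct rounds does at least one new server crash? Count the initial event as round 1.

5

Round 1 — cache-2 at 150 > 100. cache-2 crashes.
  cache-2 sheds 150 req/s to cache-1, db-m, lb-1, lb-2, search-1: 30 each.
    cache-1: 90+30 = 120 ≤ 160
    db-m: 120+30 = 150 > 140
    lb-1: 100+30 = 130 ≤ 150
    lb-2: 70+30 = 100 ≤ 160
    search-1: 110+30 = 140 ≤ 150
Round 2 — db-m crashes.
  db-m sheds 150 req/s to lb-1, lb-2: 75 each.
    lb-1: 130+75 = 205 > 150
    lb-2: 100+75 = 175 > 160
Round 3 — lb-1, lb-2 crash.
  lb-1 sheds 205 req/s to search-1, worker-2: 102 each (1 lost).
    search-1: 140+102 = 242 > 150
    worker-2: 90+102 = 192 > 110
  lb-2 sheds 175 req/s: no online neighbours, lost.
Round 4 — search-1, worker-2 crash.
  search-1 sheds 242 req/s to worker-1: 242 each.
    worker-1: 70+242 = 312 > 140
  worker-2 sheds 192 req/s to cache-1: 192 each.
    cache-1: 120+192 = 312 > 160
Round 5 — cache-1, worker-1 crash.
  cache-1 sheds 312 req/s: no online neighbours, lost.
  worker-1 sheds 312 req/s: no online neighbours, lost.
No further crashes.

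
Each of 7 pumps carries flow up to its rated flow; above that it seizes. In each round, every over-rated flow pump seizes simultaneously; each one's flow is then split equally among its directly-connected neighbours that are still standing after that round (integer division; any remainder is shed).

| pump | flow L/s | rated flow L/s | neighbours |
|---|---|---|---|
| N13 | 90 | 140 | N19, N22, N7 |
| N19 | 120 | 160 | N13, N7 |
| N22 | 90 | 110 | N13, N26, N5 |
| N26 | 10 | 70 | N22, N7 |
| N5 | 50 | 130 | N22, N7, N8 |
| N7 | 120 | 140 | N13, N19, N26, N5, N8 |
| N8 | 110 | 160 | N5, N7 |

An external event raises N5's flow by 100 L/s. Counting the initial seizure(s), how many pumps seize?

7

Round 1 — N5 at 150 > 130. N5 seizes.
  N5 sheds 150 L/s to N22, N7, N8: 50 each.
    N22: 90+50 = 140 > 110
    N7: 120+50 = 170 > 140
    N8: 110+50 = 160 ≤ 160
Round 2 — N22, N7 seize.
  N22 sheds 140 L/s to N13, N26: 70 each.
    N13: 90+70 = 160 > 140
    N26: 10+70 = 80 > 70
  N7 sheds 170 L/s to N13, N19, N26, N8: 42 each (2 lost).
    N13: 160+42 = 202 > 140
    N19: 120+42 = 162 > 160
    N26: 80+42 = 122 > 70
    N8: 160+42 = 202 > 160
Round 3 — N13, N19, N26, N8 seize.
  N13 sheds 202 L/s: no online neighbours, lost.
  N19 sheds 162 L/s: no online neighbours, lost.
  N26 sheds 122 L/s: no online neighbours, lost.
  N8 sheds 202 L/s: no online neighbours, lost.
No further seizures.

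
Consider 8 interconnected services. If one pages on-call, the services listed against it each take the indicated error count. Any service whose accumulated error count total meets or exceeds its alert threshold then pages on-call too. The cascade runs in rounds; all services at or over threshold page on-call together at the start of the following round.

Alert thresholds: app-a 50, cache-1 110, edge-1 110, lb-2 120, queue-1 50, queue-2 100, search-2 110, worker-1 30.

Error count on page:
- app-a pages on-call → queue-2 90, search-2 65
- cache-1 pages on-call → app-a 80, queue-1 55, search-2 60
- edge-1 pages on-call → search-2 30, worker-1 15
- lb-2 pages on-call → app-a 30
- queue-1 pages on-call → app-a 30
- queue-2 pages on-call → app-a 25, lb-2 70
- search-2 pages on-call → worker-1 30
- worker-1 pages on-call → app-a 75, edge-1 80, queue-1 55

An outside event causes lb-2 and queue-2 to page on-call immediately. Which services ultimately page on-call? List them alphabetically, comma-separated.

Round 1 — lb-2, queue-2 page on-call (initial).
  app-a: +30+25 → 55 ≥ 50
Round 2 — app-a pages on-call.
  search-2: +65 → 65 < 110
No further pages.

app-a, lb-2, queue-2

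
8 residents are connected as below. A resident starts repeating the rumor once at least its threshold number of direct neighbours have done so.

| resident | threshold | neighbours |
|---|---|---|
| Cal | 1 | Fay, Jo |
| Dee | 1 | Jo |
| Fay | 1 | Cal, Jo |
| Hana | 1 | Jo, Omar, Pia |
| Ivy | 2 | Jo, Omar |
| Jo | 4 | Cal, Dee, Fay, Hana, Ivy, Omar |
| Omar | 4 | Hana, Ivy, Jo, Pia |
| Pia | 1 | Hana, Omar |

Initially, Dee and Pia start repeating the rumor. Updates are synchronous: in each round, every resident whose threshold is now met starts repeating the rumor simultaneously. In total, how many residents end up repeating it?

3

Round 1 — Dee, Pia start repeating the rumor (initial).
Round 2 — checking thresholds:
  Hana: 1 of 3 neighbours ≥ 1, starts repeating the rumor.
  Jo: 1 of 6 neighbours < 4, not yet.
  Omar: 1 of 4 neighbours < 4, not yet.
Round 3 — no new spreads; cascade stops.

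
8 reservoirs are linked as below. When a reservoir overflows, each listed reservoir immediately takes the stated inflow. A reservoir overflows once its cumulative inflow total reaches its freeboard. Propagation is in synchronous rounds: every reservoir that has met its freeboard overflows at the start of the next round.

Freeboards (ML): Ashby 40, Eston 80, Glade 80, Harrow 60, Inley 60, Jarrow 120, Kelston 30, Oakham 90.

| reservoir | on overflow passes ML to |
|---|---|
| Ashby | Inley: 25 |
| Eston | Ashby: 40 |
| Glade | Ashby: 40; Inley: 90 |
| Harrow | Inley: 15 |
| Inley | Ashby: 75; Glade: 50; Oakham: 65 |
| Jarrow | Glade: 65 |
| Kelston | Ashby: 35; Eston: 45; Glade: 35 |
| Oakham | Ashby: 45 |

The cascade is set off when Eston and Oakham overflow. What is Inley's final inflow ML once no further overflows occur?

25

Round 1 — Eston, Oakham overflow (initial).
  Ashby: +40+45 → 85 ≥ 40
Round 2 — Ashby overflows.
  Inley: +25 → 25 < 60
No further overflows.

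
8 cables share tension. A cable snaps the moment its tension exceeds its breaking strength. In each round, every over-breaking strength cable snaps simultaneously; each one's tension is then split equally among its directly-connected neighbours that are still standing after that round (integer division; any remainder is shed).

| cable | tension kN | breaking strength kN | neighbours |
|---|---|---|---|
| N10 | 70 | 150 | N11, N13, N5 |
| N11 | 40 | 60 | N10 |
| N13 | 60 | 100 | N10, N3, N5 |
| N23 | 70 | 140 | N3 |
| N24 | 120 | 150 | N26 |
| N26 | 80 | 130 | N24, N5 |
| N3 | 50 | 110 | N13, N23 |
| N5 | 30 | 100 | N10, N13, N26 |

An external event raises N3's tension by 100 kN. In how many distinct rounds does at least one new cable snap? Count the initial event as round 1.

Round 1 — N3 at 150 > 110. N3 snaps.
  N3 sheds 150 kN to N13, N23: 75 each.
    N13: 60+75 = 135 > 100
    N23: 70+75 = 145 > 140
Round 2 — N13, N23 snap.
  N13 sheds 135 kN to N10, N5: 67 each (1 lost).
    N10: 70+67 = 137 ≤ 150
    N5: 30+67 = 97 ≤ 100
  N23 sheds 145 kN: no online neighbours, lost.
No further breaks.

2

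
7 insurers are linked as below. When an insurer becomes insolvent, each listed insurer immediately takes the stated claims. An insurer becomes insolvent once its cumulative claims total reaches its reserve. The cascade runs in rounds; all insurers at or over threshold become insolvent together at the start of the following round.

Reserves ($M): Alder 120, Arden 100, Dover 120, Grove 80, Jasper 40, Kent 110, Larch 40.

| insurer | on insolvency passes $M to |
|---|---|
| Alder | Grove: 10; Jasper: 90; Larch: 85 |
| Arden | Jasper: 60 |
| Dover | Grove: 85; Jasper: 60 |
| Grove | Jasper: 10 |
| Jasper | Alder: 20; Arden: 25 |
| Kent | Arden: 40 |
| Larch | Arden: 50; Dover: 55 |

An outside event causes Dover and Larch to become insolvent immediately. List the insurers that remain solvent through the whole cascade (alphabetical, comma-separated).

Alder, Arden, Kent

Round 1 — Dover, Larch become insolvent (initial).
  Arden: +50 → 50 < 100
  Grove: +85 → 85 ≥ 80
  Jasper: +60 → 60 ≥ 40
Round 2 — Grove, Jasper become insolvent.
  Alder: +20 → 20 < 120
  Arden: +25 → 75 < 100
No further insolvencies.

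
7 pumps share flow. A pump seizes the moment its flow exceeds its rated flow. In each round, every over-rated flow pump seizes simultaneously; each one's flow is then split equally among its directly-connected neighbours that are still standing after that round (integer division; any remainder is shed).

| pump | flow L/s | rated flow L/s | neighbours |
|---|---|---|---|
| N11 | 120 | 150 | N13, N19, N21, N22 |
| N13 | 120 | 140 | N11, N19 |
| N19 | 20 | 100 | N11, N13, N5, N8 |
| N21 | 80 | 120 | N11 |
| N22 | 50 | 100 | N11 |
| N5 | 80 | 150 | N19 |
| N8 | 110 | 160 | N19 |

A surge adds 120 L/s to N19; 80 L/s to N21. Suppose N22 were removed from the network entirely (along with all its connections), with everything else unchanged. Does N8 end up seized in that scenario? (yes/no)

With N22 removed:
Round 1 — N19 at 140 > 100; N21 at 160 > 120. N19, N21 seize.
  N19 sheds 140 L/s to N11, N13, N5, N8: 35 each.
    N11: 120+35 = 155 > 150
    N13: 120+35 = 155 > 140
    N5: 80+35 = 115 ≤ 150
    N8: 110+35 = 145 ≤ 160
  N21 sheds 160 L/s to N11: 160 each.
    N11: 155+160 = 315 > 150
Round 2 — N11, N13 seize.
  N11 sheds 315 L/s: no online neighbours, lost.
  N13 sheds 155 L/s: no online neighbours, lost.
No further seizures.

no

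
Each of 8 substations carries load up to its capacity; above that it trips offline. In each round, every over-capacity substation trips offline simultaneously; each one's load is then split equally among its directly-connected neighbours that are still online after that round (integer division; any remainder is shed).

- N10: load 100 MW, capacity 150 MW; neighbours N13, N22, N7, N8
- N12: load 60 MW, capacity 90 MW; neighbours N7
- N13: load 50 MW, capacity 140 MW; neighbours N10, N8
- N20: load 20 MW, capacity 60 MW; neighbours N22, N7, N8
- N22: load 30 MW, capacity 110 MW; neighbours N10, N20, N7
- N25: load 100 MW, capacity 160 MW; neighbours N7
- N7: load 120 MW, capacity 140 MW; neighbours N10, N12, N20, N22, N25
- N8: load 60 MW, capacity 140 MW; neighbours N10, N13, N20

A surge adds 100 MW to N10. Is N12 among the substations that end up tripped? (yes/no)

Round 1 — N10 at 200 > 150. N10 trips offline.
  N10 sheds 200 MW to N13, N22, N7, N8: 50 each.
    N13: 50+50 = 100 ≤ 140
    N22: 30+50 = 80 ≤ 110
    N7: 120+50 = 170 > 140
    N8: 60+50 = 110 ≤ 140
Round 2 — N7 trips offline.
  N7 sheds 170 MW to N12, N20, N22, N25: 42 each (2 lost).
    N12: 60+42 = 102 > 90
    N20: 20+42 = 62 > 60
    N22: 80+42 = 122 > 110
    N25: 100+42 = 142 ≤ 160
Round 3 — N12, N20, N22 trip offline.
  N12 sheds 102 MW: no online neighbours, lost.
  N20 sheds 62 MW to N8: 62 each.
    N8: 110+62 = 172 > 140
  N22 sheds 122 MW: no online neighbours, lost.
Round 4 — N8 trips offline.
  N8 sheds 172 MW to N13: 172 each.
    N13: 100+172 = 272 > 140
Round 5 — N13 trips offline.
  N13 sheds 272 MW: no online neighbours, lost.
No further trips.

yes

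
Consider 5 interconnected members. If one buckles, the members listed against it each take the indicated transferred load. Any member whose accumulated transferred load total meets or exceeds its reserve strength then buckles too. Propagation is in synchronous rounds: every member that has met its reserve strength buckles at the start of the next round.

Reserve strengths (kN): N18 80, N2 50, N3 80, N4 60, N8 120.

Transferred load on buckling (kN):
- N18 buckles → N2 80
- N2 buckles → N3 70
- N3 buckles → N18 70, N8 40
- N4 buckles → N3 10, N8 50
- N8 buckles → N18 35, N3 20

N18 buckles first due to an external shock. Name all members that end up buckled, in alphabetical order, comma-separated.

Round 1 — N18 buckles (initial).
  N2: +80 → 80 ≥ 50
Round 2 — N2 buckles.
  N3: +70 → 70 < 80
No further bucklings.

N18, N2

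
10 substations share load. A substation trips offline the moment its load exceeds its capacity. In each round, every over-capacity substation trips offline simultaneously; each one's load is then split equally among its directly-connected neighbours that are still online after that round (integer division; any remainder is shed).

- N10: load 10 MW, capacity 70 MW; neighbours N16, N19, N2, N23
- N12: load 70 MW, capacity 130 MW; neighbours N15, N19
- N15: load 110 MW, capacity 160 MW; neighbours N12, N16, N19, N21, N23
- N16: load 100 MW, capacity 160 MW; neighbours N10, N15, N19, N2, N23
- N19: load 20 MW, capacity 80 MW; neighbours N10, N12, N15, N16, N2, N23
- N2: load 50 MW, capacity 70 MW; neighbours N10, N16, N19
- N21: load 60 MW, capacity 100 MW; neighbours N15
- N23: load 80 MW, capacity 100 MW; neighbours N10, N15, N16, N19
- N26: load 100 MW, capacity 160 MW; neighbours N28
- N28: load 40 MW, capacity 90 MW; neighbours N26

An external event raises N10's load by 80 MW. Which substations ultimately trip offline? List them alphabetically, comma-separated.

Round 1 — N10 at 90 > 70. N10 trips offline.
  N10 sheds 90 MW to N16, N19, N2, N23: 22 each (2 lost).
    N16: 100+22 = 122 ≤ 160
    N19: 20+22 = 42 ≤ 80
    N2: 50+22 = 72 > 70
    N23: 80+22 = 102 > 100
Round 2 — N2, N23 trip offline.
  N2 sheds 72 MW to N16, N19: 36 each.
    N16: 122+36 = 158 ≤ 160
    N19: 42+36 = 78 ≤ 80
  N23 sheds 102 MW to N15, N16, N19: 34 each.
    N15: 110+34 = 144 ≤ 160
    N16: 158+34 = 192 > 160
    N19: 78+34 = 112 > 80
Round 3 — N16, N19 trip offline.
  N16 sheds 192 MW to N15: 192 each.
    N15: 144+192 = 336 > 160
  N19 sheds 112 MW to N12, N15: 56 each.
    N12: 70+56 = 126 ≤ 130
    N15: 336+56 = 392 > 160
Round 4 — N15 trips offline.
  N15 sheds 392 MW to N12, N21: 196 each.
    N12: 126+196 = 322 > 130
    N21: 60+196 = 256 > 100
Round 5 — N12, N21 trip offline.
  N12 sheds 322 MW: no online neighbours, lost.
  N21 sheds 256 MW: no online neighbours, lost.
No further trips.

N10, N12, N15, N16, N19, N2, N21, N23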